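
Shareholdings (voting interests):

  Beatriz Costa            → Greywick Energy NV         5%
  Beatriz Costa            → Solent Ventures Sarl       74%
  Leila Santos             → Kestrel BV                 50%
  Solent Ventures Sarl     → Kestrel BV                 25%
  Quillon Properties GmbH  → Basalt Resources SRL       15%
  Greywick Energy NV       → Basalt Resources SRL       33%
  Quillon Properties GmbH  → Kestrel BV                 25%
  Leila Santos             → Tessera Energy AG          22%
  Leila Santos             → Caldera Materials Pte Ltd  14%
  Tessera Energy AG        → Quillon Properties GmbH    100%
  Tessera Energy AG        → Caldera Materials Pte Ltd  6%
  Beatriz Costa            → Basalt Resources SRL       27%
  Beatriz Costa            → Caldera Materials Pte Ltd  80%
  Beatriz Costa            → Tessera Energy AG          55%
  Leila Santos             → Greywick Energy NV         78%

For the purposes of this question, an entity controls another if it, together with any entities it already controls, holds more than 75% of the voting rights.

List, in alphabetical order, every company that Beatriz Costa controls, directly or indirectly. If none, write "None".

Beatriz holds 80% of Caldera, so Beatriz controls Caldera.
No other company's threshold is met.

Caldera Materials Pte Ltd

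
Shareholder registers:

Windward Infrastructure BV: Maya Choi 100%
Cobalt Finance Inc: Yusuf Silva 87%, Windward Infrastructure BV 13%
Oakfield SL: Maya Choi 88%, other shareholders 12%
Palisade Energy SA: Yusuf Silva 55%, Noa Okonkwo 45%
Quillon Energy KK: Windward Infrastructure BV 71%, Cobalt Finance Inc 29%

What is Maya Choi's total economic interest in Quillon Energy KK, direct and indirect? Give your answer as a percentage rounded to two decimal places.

74.77%

Maya reaches Quillon along 2 paths.
Via Windward: 100% × 71% = 71%.
Via Windward → Cobalt: 100% × 13% × 29% = 3.77%.
Total: 71% + 3.77% = 74.77%.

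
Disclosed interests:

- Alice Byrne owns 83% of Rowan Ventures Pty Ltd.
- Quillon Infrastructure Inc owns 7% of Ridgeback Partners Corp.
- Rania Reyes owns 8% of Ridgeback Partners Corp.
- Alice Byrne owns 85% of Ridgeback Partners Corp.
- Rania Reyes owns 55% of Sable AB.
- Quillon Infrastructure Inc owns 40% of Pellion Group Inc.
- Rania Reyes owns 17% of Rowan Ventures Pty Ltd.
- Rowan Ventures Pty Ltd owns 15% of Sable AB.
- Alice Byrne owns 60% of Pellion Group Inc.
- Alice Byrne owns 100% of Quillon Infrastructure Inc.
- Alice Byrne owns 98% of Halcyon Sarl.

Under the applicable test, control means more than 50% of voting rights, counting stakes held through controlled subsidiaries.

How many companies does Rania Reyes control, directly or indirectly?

1

Rania holds 55% of Sable, so Rania controls Sable.
No other company's threshold is met.
Rania controls 1 company.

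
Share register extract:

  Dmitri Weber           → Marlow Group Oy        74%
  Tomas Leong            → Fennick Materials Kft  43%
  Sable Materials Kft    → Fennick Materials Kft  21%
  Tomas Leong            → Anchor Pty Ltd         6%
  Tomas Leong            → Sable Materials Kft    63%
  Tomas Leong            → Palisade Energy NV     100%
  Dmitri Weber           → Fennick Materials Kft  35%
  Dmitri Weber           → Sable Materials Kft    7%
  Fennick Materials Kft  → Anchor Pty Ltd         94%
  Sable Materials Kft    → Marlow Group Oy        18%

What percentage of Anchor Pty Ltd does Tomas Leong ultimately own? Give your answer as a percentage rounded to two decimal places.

58.86%

Tomas reaches Anchor along 3 paths.
Via Sable → Fennick: 63% × 21% × 94% = 12.4362%.
Via Fennick: 43% × 94% = 40.42%.
Direct stake: 6% = 6%.
Total: 12.4362% + 40.42% + 6% = 58.8562%.
Rounded: 58.86%.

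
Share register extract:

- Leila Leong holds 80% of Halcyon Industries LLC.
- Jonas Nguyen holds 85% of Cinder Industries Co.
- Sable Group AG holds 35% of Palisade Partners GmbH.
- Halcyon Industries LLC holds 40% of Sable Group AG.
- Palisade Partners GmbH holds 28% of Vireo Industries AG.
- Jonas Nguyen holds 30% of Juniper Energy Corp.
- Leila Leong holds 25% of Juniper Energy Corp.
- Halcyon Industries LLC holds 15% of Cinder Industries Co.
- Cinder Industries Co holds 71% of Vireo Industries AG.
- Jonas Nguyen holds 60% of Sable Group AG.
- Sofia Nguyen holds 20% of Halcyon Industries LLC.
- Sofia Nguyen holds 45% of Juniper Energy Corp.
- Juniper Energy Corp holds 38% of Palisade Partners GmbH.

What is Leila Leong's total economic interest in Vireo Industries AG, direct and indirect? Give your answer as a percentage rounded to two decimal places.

14.32%

Leila reaches Vireo along 3 paths.
Via Juniper → Palisade: 25% × 38% × 28% = 2.66%.
Via Halcyon → Sable → Palisade: 80% × 40% × 35% × 28% = 3.136%.
Via Halcyon → Cinder: 80% × 15% × 71% = 8.52%.
Total: 2.66% + 3.136% + 8.52% = 14.316%.
Rounded: 14.32%.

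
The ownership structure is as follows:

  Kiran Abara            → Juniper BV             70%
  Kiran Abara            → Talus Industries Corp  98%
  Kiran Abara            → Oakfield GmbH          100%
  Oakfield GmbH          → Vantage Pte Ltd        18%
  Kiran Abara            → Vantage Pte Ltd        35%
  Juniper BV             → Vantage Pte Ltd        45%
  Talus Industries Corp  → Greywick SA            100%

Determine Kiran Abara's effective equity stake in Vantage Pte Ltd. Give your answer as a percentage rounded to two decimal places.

Kiran reaches Vantage along 3 paths.
Via Juniper: 70% × 45% = 31.5%.
Via Oakfield: 100% × 18% = 18%.
Direct stake: 35% = 35%.
Total: 31.5% + 18% + 35% = 84.5%.
Rounded: 84.50%.

84.50%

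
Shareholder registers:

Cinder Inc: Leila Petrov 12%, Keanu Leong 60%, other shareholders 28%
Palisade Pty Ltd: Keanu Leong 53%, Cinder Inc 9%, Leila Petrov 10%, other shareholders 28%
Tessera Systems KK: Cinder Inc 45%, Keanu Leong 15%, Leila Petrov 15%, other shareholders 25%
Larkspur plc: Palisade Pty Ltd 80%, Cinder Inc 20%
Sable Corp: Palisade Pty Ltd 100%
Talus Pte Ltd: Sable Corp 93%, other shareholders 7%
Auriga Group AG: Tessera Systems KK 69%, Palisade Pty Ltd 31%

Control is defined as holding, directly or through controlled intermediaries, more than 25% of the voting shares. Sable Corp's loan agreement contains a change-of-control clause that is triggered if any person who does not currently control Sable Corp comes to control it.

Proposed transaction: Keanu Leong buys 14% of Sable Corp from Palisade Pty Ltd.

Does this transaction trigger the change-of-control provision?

No

The purchase adds only to Keanu's holdings (Palisade's stake shrinks), so Keanu is the only person who could newly come to control Sable.
Keanu holds 60% of Cinder, so Keanu controls Cinder.
Keanu and Cinder together hold 53% + 9% = 62% of Palisade, so Keanu controls Palisade.
Palisade holds 100% of Sable, so Keanu controls Sable.
So Keanu already controls Sable before the transaction.
After the purchase, Keanu holds 14% of Sable directly, and Palisade's stake falls to 86%.
Keanu controlled Sable already, so this is not a new person acquiring control; every other person's position is unchanged or reduced.
No new person acquires control, so the clause is not triggered.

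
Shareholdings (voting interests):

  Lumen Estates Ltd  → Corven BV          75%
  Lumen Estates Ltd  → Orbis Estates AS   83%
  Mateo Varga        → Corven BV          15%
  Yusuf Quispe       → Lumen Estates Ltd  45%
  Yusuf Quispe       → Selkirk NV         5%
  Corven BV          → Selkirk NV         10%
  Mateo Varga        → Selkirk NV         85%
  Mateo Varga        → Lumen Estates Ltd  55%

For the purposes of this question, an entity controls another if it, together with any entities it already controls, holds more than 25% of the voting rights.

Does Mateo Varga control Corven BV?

Yes

Mateo holds 55% of Lumen, so Mateo controls Lumen.
Mateo and Lumen together hold 15% + 75% = 90% of Corven, so Mateo controls Corven.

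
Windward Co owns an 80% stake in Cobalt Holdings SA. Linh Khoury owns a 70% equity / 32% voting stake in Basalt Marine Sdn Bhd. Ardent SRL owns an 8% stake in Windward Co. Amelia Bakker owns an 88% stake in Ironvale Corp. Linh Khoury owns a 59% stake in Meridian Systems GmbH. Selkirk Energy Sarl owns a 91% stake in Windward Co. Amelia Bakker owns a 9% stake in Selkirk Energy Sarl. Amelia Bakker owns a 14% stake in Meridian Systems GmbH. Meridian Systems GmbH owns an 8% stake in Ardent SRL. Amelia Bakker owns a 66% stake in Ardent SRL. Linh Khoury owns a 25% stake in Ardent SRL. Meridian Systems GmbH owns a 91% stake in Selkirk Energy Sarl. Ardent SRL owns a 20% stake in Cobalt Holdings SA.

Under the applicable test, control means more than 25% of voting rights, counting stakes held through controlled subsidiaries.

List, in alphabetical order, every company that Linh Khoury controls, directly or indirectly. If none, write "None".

Linh holds 59% of Meridian, so Linh controls Meridian.
Meridian holds 91% of Selkirk, so Linh controls Selkirk.
Meridian and Linh together hold 8% + 25% = 33% of Ardent, so Linh controls Ardent.
Selkirk and Ardent together hold 91% + 8% = 99% of Windward, so Linh controls Windward.
Linh holds 32% of Basalt, so Linh controls Basalt.
Ardent and Windward together hold 20% + 80% = 100% of Cobalt, so Linh controls Cobalt.
No other company's threshold is met.

Ardent SRL, Basalt Marine Sdn Bhd, Cobalt Holdings SA, Meridian Systems GmbH, Selkirk Energy Sarl, Windward Co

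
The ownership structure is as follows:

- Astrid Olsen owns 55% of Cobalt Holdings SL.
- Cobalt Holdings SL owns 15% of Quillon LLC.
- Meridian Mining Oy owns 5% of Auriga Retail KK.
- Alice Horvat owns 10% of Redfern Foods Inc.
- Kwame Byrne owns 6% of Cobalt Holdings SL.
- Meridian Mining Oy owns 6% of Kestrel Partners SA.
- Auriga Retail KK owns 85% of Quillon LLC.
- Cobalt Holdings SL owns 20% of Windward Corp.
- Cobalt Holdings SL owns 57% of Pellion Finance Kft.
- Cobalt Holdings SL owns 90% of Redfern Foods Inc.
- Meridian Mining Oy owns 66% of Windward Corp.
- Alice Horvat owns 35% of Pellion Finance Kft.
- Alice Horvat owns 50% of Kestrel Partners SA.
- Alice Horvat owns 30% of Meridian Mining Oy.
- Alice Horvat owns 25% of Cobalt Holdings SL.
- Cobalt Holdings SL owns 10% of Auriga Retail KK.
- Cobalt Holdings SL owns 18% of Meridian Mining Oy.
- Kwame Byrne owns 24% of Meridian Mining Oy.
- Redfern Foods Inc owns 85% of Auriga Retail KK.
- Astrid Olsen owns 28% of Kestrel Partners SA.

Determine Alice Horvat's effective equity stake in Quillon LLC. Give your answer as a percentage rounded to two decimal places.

30.82%

Alice reaches Quillon along 6 paths.
Via Cobalt: 25% × 15% = 3.75%.
Via Redfern → Auriga: 10% × 85% × 85% = 7.225%.
Via Cobalt → Redfern → Auriga: 25% × 90% × 85% × 85% = 16.25625%.
Via Meridian → Auriga: 30% × 5% × 85% = 1.275%.
Via Cobalt → Meridian → Auriga: 25% × 18% × 5% × 85% = 0.19125%.
Via Cobalt → Auriga: 25% × 10% × 85% = 2.125%.
Total: 3.75% + 7.225% + 16.25625% + 1.275% + 0.19125% + 2.125% = 30.8225%.
Rounded: 30.82%.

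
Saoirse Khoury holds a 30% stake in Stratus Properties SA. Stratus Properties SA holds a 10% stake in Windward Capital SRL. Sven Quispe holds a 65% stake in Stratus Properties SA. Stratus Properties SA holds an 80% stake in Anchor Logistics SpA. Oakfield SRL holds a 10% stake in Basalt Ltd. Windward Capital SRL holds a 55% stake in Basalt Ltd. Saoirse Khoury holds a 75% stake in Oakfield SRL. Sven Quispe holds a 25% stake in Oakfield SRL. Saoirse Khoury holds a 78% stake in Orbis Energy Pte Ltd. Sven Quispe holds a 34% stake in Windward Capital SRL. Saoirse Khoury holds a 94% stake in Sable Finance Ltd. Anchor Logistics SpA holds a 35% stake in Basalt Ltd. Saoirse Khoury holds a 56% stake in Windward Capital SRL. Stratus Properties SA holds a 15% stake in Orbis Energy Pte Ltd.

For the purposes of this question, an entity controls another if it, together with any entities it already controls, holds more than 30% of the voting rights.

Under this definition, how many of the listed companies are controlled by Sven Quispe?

4

Sven holds 65% of Stratus, so Sven controls Stratus.
Stratus holds 80% of Anchor, so Sven controls Anchor.
Sven and Stratus together hold 34% + 10% = 44% of Windward, so Sven controls Windward.
Anchor and Windward together hold 35% + 55% = 90% of Basalt, so Sven controls Basalt.
No other company's threshold is met.
Sven controls 4 companies.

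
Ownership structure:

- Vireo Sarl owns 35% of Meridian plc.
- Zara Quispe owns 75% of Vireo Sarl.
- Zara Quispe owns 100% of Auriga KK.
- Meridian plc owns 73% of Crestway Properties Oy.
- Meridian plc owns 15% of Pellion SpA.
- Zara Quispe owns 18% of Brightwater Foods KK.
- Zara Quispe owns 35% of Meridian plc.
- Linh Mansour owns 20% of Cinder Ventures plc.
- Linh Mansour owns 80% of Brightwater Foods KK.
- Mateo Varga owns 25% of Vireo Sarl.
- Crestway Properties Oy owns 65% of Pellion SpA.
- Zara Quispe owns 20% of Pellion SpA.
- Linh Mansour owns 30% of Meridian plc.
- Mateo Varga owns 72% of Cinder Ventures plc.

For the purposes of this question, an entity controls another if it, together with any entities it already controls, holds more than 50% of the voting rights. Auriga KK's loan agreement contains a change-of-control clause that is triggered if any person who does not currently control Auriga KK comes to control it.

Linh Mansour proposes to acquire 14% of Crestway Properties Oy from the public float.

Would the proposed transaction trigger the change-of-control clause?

No

The purchase changes only Linh's holdings, so Linh is the only person who could newly come to control Auriga.
Linh holds 80% of Brightwater, so Linh controls Brightwater.
Neither Linh nor any entity Linh controls holds any voting interest in Auriga.
So before the transaction, Linh does not control Auriga.
After the purchase, Linh holds 14% of Crestway directly.
Linh's side now holds 14% of Crestway, not > 50%, so Linh still does not control Crestway.
After the transaction, neither Linh nor any entity Linh controls holds a voting interest in Auriga, so Linh still does not control it.
No new person acquires control, so the clause is not triggered.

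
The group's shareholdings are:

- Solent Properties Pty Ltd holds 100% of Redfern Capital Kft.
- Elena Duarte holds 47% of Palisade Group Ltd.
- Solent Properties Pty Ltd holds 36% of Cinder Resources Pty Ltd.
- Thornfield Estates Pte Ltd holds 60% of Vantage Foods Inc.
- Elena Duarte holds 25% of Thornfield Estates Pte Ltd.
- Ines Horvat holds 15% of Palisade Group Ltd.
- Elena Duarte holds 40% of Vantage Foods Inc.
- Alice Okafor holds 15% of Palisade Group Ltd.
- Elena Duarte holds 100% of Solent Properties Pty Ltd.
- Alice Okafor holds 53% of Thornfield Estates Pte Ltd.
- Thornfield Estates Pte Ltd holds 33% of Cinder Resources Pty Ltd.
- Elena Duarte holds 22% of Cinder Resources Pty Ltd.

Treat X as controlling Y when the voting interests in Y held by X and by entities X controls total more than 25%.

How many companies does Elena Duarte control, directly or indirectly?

Elena holds 100% of Solent, so Elena controls Solent.
Elena holds 40% of Vantage, so Elena controls Vantage.
Elena holds 47% of Palisade, so Elena controls Palisade.
Solent holds 100% of Redfern, so Elena controls Redfern.
Solent and Elena together hold 36% + 22% = 58% of Cinder, so Elena controls Cinder.
No other company's threshold is met.
Elena controls 5 companies.

5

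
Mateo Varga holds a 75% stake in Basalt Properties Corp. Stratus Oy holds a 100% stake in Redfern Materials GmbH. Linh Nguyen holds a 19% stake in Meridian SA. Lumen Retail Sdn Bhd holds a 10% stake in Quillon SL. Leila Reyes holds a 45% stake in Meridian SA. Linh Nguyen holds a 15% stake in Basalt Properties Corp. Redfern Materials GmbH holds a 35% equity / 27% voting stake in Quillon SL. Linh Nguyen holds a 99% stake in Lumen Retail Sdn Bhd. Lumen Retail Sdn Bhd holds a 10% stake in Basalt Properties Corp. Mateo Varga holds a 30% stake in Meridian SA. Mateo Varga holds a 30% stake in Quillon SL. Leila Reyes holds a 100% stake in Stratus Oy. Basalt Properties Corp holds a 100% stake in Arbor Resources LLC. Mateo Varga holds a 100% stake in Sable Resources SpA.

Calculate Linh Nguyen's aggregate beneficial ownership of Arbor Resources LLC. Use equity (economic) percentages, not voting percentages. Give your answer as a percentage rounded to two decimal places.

Linh reaches Arbor along 2 paths.
Via Basalt: 15% × 100% = 15%.
Via Lumen → Basalt: 99% × 10% × 100% = 9.9%.
Total: 15% + 9.9% = 24.9%.
Rounded: 24.90%.

24.90%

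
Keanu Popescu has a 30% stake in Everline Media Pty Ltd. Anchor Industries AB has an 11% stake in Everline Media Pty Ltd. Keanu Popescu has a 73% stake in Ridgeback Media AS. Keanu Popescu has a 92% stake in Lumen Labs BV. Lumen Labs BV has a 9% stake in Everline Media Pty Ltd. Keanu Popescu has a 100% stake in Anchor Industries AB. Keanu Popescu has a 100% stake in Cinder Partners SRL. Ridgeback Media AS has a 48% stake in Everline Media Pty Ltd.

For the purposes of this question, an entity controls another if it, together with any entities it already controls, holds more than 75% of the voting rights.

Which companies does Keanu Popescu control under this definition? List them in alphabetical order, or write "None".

Anchor Industries AB, Cinder Partners SRL, Lumen Labs BV

Keanu holds 100% of Anchor, so Keanu controls Anchor.
Keanu holds 100% of Cinder, so Keanu controls Cinder.
Keanu holds 92% of Lumen, so Keanu controls Lumen.
No other company's threshold is met.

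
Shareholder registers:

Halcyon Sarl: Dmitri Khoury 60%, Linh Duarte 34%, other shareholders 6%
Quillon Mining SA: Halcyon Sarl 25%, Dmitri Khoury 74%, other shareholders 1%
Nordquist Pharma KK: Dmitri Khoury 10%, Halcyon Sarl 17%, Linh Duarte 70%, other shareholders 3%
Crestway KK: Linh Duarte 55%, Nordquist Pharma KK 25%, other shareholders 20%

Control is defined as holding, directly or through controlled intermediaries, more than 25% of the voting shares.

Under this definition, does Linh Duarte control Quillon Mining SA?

No

Linh holds 34% of Halcyon, so Linh controls Halcyon.
Halcyon and Linh together hold 17% + 70% = 87% of Nordquist, so Linh controls Nordquist.
Linh and Nordquist together hold 55% + 25% = 80% of Crestway, so Linh controls Crestway.
In Quillon, Linh's side holds only 25%, not > 25%.
So Linh does not control Quillon.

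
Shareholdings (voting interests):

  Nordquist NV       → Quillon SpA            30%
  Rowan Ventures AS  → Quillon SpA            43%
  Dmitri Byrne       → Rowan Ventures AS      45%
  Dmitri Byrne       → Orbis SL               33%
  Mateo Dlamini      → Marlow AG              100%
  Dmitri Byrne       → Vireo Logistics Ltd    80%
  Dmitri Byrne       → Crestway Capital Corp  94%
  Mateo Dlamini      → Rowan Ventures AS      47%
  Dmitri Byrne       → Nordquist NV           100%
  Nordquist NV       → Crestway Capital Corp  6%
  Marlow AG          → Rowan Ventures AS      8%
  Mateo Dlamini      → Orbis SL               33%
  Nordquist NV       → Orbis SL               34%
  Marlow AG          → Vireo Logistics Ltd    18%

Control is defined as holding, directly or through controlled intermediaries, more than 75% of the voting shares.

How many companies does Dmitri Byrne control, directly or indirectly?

3

Dmitri holds 100% of Nordquist, so Dmitri controls Nordquist.
Dmitri and Nordquist together hold 94% + 6% = 100% of Crestway, so Dmitri controls Crestway.
Dmitri holds 80% of Vireo, so Dmitri controls Vireo.
No other company's threshold is met.
Dmitri controls 3 companies.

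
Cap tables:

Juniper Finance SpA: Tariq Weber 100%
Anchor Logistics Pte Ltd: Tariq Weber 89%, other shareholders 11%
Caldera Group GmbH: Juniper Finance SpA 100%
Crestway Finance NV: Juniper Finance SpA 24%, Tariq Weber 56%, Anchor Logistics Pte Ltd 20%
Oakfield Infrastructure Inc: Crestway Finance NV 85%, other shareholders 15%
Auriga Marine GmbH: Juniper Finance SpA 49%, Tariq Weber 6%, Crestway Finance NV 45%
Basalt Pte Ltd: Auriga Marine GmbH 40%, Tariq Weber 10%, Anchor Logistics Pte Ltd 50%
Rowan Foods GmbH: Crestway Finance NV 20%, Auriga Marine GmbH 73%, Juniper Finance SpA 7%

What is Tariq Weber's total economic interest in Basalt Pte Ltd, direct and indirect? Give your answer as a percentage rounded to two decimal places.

Tariq reaches Basalt along 7 paths.
Via Juniper → Auriga: 100% × 49% × 40% = 19.6%.
Via Auriga: 6% × 40% = 2.4%.
Via Juniper → Crestway → Auriga: 100% × 24% × 45% × 40% = 4.32%.
Via Crestway → Auriga: 56% × 45% × 40% = 10.08%.
Via Anchor → Crestway → Auriga: 89% × 20% × 45% × 40% = 3.204%.
Direct stake: 10% = 10%.
Via Anchor: 89% × 50% = 44.5%.
Total: 19.6% + 2.4% + 4.32% + 10.08% + 3.204% + 10% + 44.5% = 94.104%.
Rounded: 94.10%.

94.10%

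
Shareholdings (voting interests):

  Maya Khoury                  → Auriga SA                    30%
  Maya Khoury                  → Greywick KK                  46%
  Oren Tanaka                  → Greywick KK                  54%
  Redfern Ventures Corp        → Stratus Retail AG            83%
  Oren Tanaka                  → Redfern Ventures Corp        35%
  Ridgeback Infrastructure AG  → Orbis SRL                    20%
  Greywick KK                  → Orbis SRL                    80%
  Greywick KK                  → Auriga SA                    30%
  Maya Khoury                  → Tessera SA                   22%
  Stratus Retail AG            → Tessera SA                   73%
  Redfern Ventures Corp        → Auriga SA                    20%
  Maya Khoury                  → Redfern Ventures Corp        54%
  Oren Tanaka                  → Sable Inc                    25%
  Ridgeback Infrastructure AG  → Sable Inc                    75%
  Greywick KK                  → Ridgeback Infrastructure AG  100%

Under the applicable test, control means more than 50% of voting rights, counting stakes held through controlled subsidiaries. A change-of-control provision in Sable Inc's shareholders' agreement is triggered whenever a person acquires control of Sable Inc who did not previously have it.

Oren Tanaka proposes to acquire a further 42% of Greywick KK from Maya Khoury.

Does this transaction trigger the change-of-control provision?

The purchase adds only to Oren's holdings (Maya's stake shrinks), so Oren is the only person who could newly come to control Sable.
Oren holds 54% of Greywick, so Oren controls Greywick.
Greywick holds 100% of Ridgeback, so Oren controls Ridgeback.
Oren and Ridgeback together hold 25% + 75% = 100% of Sable, so Oren controls Sable.
So Oren already controls Sable before the transaction.
After the purchase, Oren's direct stake in Greywick rises to 54% + 42% = 96%, and Maya's stake falls to 4%.
Oren controlled Sable already, so this is not a new person acquiring control; every other person's position is unchanged or reduced.
No new person acquires control, so the clause is not triggered.

No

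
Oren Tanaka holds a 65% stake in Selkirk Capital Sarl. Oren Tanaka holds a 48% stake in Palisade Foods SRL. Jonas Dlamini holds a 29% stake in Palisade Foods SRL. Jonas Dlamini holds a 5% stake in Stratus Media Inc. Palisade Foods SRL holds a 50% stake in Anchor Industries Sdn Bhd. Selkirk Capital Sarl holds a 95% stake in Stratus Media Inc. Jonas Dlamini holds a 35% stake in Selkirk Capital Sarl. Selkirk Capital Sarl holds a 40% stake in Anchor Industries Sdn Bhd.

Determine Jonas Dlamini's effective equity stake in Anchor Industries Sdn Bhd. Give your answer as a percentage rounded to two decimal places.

Jonas reaches Anchor along 2 paths.
Via Selkirk: 35% × 40% = 14%.
Via Palisade: 29% × 50% = 14.5%.
Total: 14% + 14.5% = 28.5%.
Rounded: 28.50%.

28.50%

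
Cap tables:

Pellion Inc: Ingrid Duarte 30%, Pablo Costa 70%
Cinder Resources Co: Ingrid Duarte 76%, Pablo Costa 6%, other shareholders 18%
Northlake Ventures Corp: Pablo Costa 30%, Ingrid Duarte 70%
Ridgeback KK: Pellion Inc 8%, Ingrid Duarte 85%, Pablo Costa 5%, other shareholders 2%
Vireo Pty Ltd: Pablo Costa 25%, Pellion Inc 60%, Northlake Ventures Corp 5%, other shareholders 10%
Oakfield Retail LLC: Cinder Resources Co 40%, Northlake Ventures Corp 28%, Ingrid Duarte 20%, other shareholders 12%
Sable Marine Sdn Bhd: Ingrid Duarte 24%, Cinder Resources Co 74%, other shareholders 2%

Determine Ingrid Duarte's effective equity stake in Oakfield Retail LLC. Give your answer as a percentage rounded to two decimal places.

Ingrid reaches Oakfield along 3 paths.
Via Cinder: 76% × 40% = 30.4%.
Via Northlake: 70% × 28% = 19.6%.
Direct stake: 20% = 20%.
Total: 30.4% + 19.6% + 20% = 70%.
Rounded: 70.00%.

70.00%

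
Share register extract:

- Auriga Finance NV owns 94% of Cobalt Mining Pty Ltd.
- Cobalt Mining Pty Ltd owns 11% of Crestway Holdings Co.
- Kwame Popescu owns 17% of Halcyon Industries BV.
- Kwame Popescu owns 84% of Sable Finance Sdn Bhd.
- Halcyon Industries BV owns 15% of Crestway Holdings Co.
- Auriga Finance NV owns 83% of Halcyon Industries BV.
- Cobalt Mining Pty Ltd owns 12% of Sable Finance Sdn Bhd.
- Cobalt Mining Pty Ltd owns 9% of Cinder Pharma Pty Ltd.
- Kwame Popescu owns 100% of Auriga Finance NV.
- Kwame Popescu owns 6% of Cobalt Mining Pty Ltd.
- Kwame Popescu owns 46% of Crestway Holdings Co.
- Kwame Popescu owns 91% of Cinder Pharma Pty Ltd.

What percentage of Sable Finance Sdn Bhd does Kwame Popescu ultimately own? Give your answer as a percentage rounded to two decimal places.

Kwame reaches Sable along 3 paths.
Via Cobalt: 6% × 12% = 0.72%.
Via Auriga → Cobalt: 100% × 94% × 12% = 11.28%.
Direct stake: 84% = 84%.
Total: 0.72% + 11.28% + 84% = 96%.
Rounded: 96.00%.

96.00%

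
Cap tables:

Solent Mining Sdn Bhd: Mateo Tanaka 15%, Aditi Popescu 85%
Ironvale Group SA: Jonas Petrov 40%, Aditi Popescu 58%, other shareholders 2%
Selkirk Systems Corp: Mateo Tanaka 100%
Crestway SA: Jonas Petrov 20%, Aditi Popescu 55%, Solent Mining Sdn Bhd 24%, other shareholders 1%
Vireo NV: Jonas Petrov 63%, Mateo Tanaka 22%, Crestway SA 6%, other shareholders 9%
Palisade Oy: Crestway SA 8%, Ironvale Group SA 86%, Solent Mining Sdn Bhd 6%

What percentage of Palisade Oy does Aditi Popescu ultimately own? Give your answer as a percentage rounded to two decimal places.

Aditi reaches Palisade along 4 paths.
Via Crestway: 55% × 8% = 4.4%.
Via Solent → Crestway: 85% × 24% × 8% = 1.632%.
Via Ironvale: 58% × 86% = 49.88%.
Via Solent: 85% × 6% = 5.1%.
Total: 4.4% + 1.632% + 49.88% + 5.1% = 61.012%.
Rounded: 61.01%.

61.01%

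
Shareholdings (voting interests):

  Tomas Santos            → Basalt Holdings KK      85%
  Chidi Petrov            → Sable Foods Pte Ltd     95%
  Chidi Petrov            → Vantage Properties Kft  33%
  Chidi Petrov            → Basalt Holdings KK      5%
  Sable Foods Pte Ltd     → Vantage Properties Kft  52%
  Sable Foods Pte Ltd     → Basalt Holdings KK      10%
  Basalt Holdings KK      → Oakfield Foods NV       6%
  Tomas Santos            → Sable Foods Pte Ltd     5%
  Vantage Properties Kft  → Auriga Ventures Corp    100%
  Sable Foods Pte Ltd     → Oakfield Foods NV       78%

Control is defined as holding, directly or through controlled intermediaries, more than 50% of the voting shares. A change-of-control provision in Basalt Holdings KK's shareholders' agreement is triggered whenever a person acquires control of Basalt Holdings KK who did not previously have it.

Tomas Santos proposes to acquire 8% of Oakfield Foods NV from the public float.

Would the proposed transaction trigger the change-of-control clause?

The purchase changes only Tomas's holdings, so Tomas is the only person who could newly come to control Basalt.
Tomas holds 85% of Basalt, so Tomas controls Basalt.
So Tomas already controls Basalt before the transaction.
After the purchase, Tomas holds 8% of Oakfield directly.
Tomas controlled Basalt already, so this is not a new person acquiring control; every other person's position is unchanged or reduced.
No new person acquires control, so the clause is not triggered.

No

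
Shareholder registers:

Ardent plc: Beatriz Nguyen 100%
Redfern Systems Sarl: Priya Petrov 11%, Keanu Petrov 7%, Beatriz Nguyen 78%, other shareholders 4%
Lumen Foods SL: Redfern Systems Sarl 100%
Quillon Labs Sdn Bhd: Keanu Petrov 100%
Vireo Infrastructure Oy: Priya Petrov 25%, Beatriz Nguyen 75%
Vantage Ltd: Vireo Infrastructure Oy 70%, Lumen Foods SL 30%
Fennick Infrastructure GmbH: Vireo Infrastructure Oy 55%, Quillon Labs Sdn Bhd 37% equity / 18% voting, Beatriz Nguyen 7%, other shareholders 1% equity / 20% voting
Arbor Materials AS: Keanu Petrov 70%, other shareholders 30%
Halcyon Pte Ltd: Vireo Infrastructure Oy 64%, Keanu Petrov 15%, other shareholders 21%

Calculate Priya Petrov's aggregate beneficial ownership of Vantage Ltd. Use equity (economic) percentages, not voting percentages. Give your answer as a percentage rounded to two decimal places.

20.80%

Priya reaches Vantage along 2 paths.
Via Vireo: 25% × 70% = 17.5%.
Via Redfern → Lumen: 11% × 100% × 30% = 3.3%.
Total: 17.5% + 3.3% = 20.8%.
Rounded: 20.80%.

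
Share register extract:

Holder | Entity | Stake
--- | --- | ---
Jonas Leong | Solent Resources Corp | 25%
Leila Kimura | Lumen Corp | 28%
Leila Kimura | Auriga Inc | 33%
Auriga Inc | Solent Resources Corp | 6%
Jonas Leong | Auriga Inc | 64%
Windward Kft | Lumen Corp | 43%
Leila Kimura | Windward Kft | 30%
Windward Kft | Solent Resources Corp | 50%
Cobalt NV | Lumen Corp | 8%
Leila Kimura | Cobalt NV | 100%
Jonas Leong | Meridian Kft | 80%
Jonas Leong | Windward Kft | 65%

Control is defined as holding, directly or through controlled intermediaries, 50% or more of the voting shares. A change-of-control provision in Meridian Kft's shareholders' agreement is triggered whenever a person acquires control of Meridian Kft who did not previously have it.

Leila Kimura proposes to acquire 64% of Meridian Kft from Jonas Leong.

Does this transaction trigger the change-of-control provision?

Yes

The purchase adds only to Leila's holdings (Jonas's stake shrinks), so Leila is the only person who could newly come to control Meridian.
Leila holds 100% of Cobalt, so Leila controls Cobalt.
Neither Leila nor any entity Leila controls holds any voting interest in Meridian.
So before the transaction, Leila does not control Meridian.
After the purchase, Leila holds 64% of Meridian directly, and Jonas's stake falls to 16%.
Leila holds 64% of Meridian, so Leila controls Meridian.
Leila did not control Meridian before and does after, so the clause is triggered.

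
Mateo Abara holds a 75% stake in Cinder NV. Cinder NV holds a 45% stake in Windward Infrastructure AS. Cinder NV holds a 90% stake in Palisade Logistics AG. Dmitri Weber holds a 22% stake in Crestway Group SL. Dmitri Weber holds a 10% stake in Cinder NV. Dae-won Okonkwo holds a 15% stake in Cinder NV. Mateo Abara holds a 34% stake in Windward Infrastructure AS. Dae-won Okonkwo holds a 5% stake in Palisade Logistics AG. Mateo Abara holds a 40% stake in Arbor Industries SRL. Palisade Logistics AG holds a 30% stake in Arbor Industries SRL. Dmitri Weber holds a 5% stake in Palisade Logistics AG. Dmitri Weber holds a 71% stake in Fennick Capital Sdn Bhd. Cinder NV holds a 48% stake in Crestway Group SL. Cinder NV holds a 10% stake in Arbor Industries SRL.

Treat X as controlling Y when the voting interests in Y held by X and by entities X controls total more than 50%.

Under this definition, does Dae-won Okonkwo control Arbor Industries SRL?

No

Dae-won's largest direct stake is 15% in Cinder, which does not meet the threshold, so Dae-won controls no company.
Neither Dae-won nor any entity Dae-won controls holds any voting interest in Arbor.
So Dae-won does not control Arbor.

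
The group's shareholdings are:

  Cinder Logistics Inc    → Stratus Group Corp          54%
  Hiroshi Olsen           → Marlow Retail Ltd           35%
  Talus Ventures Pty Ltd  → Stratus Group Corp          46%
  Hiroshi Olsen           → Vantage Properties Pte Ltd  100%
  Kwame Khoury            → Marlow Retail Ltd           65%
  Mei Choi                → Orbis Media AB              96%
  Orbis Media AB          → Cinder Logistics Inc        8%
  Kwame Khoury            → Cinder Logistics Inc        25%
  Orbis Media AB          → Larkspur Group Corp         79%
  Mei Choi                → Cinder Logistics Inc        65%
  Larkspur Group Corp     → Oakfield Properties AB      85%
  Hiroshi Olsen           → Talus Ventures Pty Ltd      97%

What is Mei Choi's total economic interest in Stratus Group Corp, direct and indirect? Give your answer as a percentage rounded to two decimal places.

39.25%

Mei reaches Stratus along 2 paths.
Via Orbis → Cinder: 96% × 8% × 54% = 4.1472%.
Via Cinder: 65% × 54% = 35.1%.
Total: 4.1472% + 35.1% = 39.2472%.
Rounded: 39.25%.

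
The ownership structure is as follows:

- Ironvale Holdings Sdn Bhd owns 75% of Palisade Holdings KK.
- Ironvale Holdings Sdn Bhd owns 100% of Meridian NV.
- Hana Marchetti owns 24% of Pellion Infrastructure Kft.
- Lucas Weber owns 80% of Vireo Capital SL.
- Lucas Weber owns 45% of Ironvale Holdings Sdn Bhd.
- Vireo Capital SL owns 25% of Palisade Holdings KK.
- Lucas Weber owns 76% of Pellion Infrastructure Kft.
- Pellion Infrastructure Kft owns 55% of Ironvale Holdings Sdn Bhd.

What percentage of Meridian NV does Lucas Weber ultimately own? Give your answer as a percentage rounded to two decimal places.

Lucas reaches Meridian along 2 paths.
Via Ironvale: 45% × 100% = 45%.
Via Pellion → Ironvale: 76% × 55% × 100% = 41.8%.
Total: 45% + 41.8% = 86.8%.
Rounded: 86.80%.

86.80%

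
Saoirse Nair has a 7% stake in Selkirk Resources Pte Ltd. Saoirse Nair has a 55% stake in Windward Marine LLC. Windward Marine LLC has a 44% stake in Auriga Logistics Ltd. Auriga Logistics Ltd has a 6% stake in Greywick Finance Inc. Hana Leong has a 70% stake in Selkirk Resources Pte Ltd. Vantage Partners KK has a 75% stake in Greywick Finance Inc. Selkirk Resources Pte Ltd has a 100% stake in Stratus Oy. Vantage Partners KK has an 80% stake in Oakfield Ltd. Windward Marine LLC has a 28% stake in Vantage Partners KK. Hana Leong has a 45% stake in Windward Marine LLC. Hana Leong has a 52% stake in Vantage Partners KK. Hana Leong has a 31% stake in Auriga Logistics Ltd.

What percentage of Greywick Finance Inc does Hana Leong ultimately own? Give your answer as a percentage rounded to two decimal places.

Hana reaches Greywick along 4 paths.
Via Windward → Vantage: 45% × 28% × 75% = 9.45%.
Via Vantage: 52% × 75% = 39%.
Via Windward → Auriga: 45% × 44% × 6% = 1.188%.
Via Auriga: 31% × 6% = 1.86%.
Total: 9.45% + 39% + 1.188% + 1.86% = 51.498%.
Rounded: 51.50%.

51.50%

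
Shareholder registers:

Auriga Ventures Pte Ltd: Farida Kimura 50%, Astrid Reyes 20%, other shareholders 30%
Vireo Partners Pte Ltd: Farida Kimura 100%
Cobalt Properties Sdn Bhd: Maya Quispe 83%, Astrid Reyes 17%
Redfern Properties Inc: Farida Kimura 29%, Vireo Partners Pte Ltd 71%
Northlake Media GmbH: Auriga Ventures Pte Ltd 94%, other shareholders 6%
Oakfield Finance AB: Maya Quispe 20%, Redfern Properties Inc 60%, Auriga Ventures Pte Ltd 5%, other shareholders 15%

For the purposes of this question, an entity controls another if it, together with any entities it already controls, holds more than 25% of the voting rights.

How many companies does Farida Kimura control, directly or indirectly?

Farida holds 50% of Auriga, so Farida controls Auriga.
Farida holds 100% of Vireo, so Farida controls Vireo.
Farida and Vireo together hold 29% + 71% = 100% of Redfern, so Farida controls Redfern.
Auriga holds 94% of Northlake, so Farida controls Northlake.
Redfern and Auriga together hold 60% + 5% = 65% of Oakfield, so Farida controls Oakfield.
No other company's threshold is met.
Farida controls 5 companies.

5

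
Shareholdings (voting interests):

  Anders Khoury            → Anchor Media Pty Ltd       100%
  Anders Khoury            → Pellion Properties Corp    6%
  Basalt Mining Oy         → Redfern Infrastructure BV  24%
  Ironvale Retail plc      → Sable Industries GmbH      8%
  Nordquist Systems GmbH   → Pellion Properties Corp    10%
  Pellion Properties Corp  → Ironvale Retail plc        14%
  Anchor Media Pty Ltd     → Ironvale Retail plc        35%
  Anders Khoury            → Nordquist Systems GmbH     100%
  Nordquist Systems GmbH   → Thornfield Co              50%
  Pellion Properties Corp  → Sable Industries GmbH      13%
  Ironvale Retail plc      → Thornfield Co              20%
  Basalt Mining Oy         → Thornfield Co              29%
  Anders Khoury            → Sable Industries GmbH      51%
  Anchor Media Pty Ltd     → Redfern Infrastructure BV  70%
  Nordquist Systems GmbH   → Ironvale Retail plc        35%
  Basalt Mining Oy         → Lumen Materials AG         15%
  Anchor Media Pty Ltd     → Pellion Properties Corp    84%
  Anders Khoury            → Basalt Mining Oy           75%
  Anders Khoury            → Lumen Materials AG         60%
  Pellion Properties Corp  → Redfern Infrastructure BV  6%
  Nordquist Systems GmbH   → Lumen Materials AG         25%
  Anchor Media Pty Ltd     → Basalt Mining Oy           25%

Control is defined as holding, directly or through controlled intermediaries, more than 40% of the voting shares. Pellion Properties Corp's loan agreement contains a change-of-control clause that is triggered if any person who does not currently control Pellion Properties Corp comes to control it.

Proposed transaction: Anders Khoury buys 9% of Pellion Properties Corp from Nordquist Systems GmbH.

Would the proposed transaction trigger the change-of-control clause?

The purchase adds only to Anders's holdings (Nordquist's stake shrinks), so Anders is the only person who could newly come to control Pellion.
Anders holds 100% of Anchor, so Anders controls Anchor.
Anders holds 100% of Nordquist, so Anders controls Nordquist.
Anders and Anchor and Nordquist together hold 6% + 84% + 10% = 100% of Pellion, so Anders controls Pellion.
So Anders already controls Pellion before the transaction.
After the purchase, Anders's direct stake in Pellion rises to 6% + 9% = 15%, and Nordquist's stake falls to 1%.
Anders controlled Pellion already, so this is not a new person acquiring control; every other person's position is unchanged or reduced.
No new person acquires control, so the clause is not triggered.

No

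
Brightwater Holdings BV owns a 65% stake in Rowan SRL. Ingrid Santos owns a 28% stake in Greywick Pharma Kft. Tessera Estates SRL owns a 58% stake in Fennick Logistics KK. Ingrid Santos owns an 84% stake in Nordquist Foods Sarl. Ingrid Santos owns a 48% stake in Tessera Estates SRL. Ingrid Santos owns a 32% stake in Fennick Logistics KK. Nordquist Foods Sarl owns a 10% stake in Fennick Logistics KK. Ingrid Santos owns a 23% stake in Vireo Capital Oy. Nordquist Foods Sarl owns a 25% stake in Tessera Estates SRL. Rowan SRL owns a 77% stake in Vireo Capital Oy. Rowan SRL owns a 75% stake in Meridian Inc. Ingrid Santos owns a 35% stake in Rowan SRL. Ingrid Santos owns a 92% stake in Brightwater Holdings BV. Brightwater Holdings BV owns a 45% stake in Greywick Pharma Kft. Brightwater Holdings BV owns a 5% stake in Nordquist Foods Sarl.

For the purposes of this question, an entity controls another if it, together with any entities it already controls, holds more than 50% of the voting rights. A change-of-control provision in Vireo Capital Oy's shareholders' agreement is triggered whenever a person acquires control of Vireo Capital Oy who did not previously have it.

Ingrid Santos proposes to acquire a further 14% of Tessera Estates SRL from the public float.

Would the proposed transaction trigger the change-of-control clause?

No

The purchase changes only Ingrid's holdings, so Ingrid is the only person who could newly come to control Vireo.
Ingrid holds 92% of Brightwater, so Ingrid controls Brightwater.
Ingrid and Brightwater together hold 35% + 65% = 100% of Rowan, so Ingrid controls Rowan.
Ingrid and Rowan together hold 23% + 77% = 100% of Vireo, so Ingrid controls Vireo.
So Ingrid already controls Vireo before the transaction.
After the purchase, Ingrid's direct stake in Tessera rises to 48% + 14% = 62%.
Ingrid controlled Vireo already, so this is not a new person acquiring control; every other person's position is unchanged or reduced.
No new person acquires control, so the clause is not triggered.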